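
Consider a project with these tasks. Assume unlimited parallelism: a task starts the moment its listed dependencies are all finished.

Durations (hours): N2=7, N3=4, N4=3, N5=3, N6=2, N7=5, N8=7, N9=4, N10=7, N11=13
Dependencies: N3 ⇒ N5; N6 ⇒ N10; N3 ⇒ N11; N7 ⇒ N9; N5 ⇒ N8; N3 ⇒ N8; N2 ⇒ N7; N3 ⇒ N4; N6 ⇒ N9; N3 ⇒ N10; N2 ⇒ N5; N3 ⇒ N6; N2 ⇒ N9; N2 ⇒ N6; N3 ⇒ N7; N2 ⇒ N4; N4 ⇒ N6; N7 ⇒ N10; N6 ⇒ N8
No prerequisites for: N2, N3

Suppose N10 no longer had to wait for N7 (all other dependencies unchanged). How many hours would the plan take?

With the dependency in place, N2→N4→N6→N8 = 7+3+2+7 = 19 sets the finish at 19 hours.
Dropping N7→N10 doesn't change N10's earliest start (12); another predecessor still binds.
The longest chain is now N2→N4→N6→N8 = 7+3+2+7 = 19, so the plan takes 19 hours.

19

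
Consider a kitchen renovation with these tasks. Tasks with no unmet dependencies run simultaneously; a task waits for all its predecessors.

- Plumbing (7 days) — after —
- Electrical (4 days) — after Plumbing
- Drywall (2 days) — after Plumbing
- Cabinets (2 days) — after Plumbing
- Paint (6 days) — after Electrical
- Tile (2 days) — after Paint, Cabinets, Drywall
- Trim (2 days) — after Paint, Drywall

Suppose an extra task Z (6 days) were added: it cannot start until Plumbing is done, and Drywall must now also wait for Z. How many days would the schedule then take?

Originally the schedule takes 19 days.
With Z inserted, Drywall now waits for max(Plumbing, Z).
New critical path: Plumbing→Electrical→Paint→Tile = 7+4+6+2 = 19 ⇒ 19 days.

19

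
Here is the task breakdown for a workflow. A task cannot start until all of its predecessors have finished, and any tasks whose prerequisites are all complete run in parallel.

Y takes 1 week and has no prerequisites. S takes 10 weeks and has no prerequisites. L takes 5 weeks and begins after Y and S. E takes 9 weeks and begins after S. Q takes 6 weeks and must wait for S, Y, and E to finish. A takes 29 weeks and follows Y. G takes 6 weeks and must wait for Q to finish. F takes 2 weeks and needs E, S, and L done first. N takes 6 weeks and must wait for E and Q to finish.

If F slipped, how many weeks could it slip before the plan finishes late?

10

Critical path: S→E→Q→G = 10+9+6+6 = 31, so the finish is 31 weeks.
F finishes as early as 21 and must finish by 31.
Slack of F = 29 − 19 = 10 weeks.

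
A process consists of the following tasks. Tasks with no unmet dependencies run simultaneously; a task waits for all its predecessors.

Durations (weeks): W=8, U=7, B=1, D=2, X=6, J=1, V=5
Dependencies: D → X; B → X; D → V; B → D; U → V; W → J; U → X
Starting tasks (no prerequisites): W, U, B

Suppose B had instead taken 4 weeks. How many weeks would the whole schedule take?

Actual critical path: U→X = 7+6 = 13 ⇒ 13 weeks.
B has 4 weeks of float (longest path through it is 9).
That remains the longest chain; total 13 weeks.

13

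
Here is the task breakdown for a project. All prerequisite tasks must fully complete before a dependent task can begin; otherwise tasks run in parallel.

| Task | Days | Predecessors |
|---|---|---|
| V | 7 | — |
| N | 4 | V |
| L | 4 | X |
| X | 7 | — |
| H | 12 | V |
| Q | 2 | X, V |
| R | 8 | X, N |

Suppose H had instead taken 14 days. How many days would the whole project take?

21

Baseline: V→H = 7+12 = 19 → 19 days.
H is on the critical path; changing it to 14 makes that path 21 days.
That remains the longest chain; total 21 days.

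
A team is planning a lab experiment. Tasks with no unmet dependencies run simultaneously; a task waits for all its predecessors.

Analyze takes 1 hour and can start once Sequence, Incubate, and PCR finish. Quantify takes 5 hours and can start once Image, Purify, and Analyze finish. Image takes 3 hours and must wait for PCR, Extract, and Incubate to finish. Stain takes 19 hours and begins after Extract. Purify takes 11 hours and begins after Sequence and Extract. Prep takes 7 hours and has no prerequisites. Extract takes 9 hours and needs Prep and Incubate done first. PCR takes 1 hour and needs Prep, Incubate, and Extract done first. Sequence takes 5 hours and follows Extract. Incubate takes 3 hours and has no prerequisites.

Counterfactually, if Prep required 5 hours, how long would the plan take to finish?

35

As given, the longest chain is Prep→Extract→Sequence→Purify→Quantify = 7+9+5+11+5 = 37, so the finish is 37 hours.
Since Prep is critical, the -2 change carries straight to that chain (now 35 hours).
That remains the longest chain; total 35 hours.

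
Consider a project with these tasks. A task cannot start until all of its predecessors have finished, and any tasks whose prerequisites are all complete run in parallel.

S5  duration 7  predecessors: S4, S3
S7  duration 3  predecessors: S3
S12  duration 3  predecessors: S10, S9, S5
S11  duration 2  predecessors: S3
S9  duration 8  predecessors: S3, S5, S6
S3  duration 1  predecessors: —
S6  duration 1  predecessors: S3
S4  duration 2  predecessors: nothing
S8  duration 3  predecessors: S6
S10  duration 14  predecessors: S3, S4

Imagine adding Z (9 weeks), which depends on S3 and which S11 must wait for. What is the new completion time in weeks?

Originally the project takes 20 weeks.
With Z inserted, S11 now waits for max(S3, Z).
New critical path: S4→S5→S9→S12 = 2+7+8+3 = 20 ⇒ 20 weeks.

20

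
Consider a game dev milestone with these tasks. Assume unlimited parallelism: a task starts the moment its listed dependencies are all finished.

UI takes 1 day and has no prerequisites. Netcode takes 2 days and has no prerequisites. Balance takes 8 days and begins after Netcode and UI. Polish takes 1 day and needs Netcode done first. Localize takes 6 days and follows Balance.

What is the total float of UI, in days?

Netcode→Balance→Localize = 2+8+6 = 16 sets the makespan at 16 days.
Longest path through UI: 15 days (earliest finish 1, latest finish 2).
Float = 16 − 15 = 1.

1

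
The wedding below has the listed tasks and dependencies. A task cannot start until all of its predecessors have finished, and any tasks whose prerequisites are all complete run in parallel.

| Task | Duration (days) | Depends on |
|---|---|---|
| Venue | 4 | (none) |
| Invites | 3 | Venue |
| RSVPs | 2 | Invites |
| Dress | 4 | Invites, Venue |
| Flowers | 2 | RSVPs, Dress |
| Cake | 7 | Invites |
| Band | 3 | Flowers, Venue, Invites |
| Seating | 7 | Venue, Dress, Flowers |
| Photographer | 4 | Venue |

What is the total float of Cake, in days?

Critical path: Venue→Invites→Dress→Flowers→Seating = 4+3+4+2+7 = 20, so the finish is 20 days.
Longest path through Cake: 14 days (earliest finish 14, latest finish 20).
Float = 20 − 14 = 6.

6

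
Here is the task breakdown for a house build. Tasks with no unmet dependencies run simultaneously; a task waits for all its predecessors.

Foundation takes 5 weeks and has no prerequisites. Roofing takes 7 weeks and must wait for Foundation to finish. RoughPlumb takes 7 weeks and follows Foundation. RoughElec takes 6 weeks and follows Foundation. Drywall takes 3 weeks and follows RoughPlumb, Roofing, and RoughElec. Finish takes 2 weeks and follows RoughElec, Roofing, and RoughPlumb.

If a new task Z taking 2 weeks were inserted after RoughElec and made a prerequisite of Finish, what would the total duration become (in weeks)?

Originally the job takes 15 weeks.
With Z inserted, Finish now waits for max(RoughElec, Roofing, RoughPlumb, Z).
New critical path: Foundation→Roofing→Drywall = 5+7+3 = 15 ⇒ 15 weeks.

15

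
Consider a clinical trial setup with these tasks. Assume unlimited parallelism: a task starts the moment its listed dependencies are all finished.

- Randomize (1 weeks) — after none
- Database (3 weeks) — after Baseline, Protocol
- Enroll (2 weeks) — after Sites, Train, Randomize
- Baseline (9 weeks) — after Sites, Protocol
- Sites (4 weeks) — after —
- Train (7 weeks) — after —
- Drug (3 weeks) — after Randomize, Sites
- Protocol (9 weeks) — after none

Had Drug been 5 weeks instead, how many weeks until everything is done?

21

Actual critical path: Protocol→Baseline→Database = 9+9+3 = 21 ⇒ 21 weeks.
The longest path through Drug is only 7 weeks, so Drug has float 14.
The critical path is still Protocol→Baseline→Database; finish is now 21 weeks.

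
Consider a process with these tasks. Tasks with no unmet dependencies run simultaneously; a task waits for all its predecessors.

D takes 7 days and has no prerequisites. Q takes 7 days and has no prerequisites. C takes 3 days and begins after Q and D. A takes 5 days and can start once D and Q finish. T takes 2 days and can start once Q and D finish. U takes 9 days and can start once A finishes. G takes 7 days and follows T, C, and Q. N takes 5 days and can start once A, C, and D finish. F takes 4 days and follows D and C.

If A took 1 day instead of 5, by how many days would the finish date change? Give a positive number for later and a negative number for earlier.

-4

As given, the longest chain is D→A→U = 7+5+9 = 21, so the finish is 21 days.
A is on the critical path; changing it to 1 makes that path 17 days.
Now D→C→G = 7+3+7 = 17 is longest, so the finish becomes 17 days.
Change in finish: 17 − 21 = -4 days.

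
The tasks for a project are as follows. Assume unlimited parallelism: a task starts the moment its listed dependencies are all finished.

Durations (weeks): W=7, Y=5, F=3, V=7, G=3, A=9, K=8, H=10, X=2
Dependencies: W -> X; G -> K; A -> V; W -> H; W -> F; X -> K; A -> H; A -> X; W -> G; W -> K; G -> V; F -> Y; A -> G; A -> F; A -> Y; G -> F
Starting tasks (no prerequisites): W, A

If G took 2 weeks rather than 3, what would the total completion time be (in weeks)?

19

Baseline: A→G→F→Y = 9+3+3+5 = 20 → 20 weeks.
G lies on that path, so at 2 weeks the path becomes 19 weeks.
New critical path: A→X→K = 9+2+8 = 19 ⇒ 19 weeks.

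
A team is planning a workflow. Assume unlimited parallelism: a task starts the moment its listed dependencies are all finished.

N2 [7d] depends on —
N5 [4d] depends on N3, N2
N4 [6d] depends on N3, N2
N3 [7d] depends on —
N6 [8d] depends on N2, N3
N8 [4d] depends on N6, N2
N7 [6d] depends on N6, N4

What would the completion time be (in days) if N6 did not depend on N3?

Original critical path: N2→N6→N7 = 7+8+6 = 21 ⇒ 21 days.
Dropping N3→N6 doesn't change N6's earliest start (7); another predecessor still binds.
After: N2→N6→N7 = 7+8+6 = 21 → 21 days.

21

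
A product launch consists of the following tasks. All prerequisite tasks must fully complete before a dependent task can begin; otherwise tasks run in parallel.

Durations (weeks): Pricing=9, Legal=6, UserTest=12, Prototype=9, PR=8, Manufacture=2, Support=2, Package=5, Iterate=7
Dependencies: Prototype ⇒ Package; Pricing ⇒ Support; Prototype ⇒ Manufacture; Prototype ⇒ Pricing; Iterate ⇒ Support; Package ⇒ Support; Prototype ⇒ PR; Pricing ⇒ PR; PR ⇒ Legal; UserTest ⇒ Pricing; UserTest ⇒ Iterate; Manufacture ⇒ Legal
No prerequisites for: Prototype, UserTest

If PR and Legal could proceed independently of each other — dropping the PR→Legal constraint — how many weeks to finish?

29

Before: longest chain UserTest→Pricing→PR→Legal = 12+9+8+6 = 35, finish 35.
Without PR→Legal, Legal's earliest start moves from 29 to 11.
After: UserTest→Pricing→PR = 12+9+8 = 29 → 29 weeks.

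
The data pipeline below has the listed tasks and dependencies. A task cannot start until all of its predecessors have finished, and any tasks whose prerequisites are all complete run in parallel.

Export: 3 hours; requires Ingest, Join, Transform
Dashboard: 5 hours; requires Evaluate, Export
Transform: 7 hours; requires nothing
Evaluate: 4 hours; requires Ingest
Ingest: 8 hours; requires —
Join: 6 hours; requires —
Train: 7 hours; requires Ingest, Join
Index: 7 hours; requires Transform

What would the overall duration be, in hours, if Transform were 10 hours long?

The binding path is Ingest→Evaluate→Dashboard = 8+4+5 = 17; finish at 17 hours.
Transform has 2 hours of float (longest path through it is 15).
Now Transform→Export→Dashboard = 10+3+5 = 18 is longest, so the finish becomes 18 hours.

18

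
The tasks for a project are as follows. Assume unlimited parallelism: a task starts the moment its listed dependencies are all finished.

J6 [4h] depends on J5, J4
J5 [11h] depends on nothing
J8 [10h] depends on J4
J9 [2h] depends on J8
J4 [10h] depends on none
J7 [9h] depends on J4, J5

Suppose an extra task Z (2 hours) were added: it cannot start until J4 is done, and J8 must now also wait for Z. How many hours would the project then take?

Originally the project takes 22 hours.
With Z inserted, J8 now waits for max(J4, Z).
New critical path: J4→Z→J8→J9 = 10+2+10+2 = 24 ⇒ 24 hours.

24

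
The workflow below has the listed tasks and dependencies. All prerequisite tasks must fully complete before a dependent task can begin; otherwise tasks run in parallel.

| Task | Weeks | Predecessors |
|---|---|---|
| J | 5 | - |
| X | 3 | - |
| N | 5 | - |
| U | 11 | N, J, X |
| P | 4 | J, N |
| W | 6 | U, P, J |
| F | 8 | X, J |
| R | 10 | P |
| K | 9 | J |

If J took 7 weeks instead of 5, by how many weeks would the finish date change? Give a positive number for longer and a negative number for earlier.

As given, the longest chain is J→U→W = 5+11+6 = 22, so the finish is 22 weeks.
J is on the critical path; changing it to 7 makes that path 24 weeks.
The critical path is still J→U→W; finish is now 24 weeks.
Change in finish: 24 − 22 = +2 weeks.

2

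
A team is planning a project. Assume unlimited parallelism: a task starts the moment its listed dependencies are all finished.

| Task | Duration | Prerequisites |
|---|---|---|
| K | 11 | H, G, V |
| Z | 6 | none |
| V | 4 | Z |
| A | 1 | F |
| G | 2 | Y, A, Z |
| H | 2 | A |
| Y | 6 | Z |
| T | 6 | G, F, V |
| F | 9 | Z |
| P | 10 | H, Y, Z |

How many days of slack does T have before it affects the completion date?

Z→F→A→H→K = 6+9+1+2+11 = 29 sets the makespan at 29 days.
The longest chain containing T totals 24 days.
Slack of T = 23 − 18 = 5 days.

5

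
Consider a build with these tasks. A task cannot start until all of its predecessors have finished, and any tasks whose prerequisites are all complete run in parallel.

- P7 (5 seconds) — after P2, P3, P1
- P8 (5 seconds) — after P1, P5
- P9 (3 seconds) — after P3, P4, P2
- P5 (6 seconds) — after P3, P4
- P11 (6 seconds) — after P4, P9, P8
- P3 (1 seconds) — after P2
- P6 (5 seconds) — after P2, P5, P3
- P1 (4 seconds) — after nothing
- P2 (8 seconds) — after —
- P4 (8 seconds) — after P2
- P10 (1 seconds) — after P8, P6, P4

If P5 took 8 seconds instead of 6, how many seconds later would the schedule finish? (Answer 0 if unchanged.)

2

Critical path before the change: P2→P4→P5→P8→P11 = 8+8+6+5+6 = 33 giving 33 seconds.
P5 is on the critical path; changing it to 8 makes that path 35 seconds.
That remains the longest chain; total 35 seconds.
Change in finish: 35 − 33 = +2 seconds.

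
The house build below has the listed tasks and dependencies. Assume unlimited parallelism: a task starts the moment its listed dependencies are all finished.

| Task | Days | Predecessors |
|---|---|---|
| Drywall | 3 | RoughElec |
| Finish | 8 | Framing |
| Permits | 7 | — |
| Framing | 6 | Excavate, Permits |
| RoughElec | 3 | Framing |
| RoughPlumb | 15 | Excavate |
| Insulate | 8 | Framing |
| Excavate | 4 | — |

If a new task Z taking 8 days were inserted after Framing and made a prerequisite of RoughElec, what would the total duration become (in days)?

Originally the house build takes 21 days.
With Z inserted, RoughElec now waits for max(Framing, Z).
New critical path: Permits→Framing→Z→RoughElec→Drywall = 7+6+8+3+3 = 27 ⇒ 27 days.

27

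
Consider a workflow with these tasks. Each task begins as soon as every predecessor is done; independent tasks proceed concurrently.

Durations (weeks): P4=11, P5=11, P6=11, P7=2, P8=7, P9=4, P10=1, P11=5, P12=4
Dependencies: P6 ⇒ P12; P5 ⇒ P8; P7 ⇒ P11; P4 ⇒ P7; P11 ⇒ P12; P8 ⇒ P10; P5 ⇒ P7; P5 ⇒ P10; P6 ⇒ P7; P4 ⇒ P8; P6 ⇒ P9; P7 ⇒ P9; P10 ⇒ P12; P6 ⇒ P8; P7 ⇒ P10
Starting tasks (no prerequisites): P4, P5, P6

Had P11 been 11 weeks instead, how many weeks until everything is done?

Baseline: P4→P8→P10→P12 = 11+7+1+4 = 23 → 23 weeks.
P11 has 1 week of float (longest path through it is 22).
The binding chain switches to P4→P7→P11→P12 = 11+2+11+4 = 28; finish 28 weeks.

28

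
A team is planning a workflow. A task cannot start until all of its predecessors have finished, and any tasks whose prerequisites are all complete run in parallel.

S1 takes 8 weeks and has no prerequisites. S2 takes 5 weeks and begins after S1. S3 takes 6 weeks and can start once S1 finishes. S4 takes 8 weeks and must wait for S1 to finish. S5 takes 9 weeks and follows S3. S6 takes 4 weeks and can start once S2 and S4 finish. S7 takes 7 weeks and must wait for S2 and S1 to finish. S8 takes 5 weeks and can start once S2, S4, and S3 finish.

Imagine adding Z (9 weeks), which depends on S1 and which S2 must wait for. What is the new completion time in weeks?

29

Originally the plan takes 23 weeks.
With Z inserted, S2 now waits for max(S1, Z).
New critical path: S1→Z→S2→S7 = 8+9+5+7 = 29 ⇒ 29 weeks.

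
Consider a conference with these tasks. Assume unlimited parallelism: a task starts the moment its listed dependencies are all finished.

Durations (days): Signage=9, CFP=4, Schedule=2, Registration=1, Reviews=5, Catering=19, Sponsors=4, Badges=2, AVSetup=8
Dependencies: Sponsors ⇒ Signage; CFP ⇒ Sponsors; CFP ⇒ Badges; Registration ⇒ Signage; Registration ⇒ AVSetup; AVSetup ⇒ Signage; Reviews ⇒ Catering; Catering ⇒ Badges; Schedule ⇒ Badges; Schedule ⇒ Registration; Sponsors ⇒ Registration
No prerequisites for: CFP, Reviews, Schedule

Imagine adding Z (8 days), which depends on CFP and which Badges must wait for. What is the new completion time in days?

Originally the project takes 26 days.
With Z inserted, Badges now waits for max(Catering, Schedule, CFP, Z).
New critical path: CFP→Sponsors→Registration→AVSetup→Signage = 4+4+1+8+9 = 26 ⇒ 26 days.

26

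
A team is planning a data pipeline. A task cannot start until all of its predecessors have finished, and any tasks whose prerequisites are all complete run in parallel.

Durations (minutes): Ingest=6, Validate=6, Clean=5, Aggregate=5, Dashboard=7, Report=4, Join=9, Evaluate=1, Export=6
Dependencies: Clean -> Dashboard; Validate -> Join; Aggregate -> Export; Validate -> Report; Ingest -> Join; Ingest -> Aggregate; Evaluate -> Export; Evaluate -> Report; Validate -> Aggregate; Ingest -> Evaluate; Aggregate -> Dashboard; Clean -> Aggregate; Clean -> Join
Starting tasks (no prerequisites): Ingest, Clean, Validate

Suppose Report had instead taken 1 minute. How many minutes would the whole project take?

Critical path before the change: Ingest→Aggregate→Dashboard = 6+5+7 = 18 giving 18 minutes.
Report has 7 minutes of float (longest path through it is 11).
That remains the longest chain; total 18 minutes.

18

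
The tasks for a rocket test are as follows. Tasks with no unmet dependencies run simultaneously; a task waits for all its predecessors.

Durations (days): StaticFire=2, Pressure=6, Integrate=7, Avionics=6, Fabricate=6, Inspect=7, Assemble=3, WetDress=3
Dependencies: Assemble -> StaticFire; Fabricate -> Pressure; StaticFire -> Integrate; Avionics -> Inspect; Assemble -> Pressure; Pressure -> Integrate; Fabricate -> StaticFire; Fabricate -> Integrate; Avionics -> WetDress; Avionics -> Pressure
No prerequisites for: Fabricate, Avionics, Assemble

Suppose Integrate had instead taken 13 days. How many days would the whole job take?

Actual critical path: Fabricate→Pressure→Integrate = 6+6+7 = 19 ⇒ 19 days.
Integrate lies on that path, so at 13 days the path becomes 25 days.
No other chain overtakes it, so the finish is 25 days.

25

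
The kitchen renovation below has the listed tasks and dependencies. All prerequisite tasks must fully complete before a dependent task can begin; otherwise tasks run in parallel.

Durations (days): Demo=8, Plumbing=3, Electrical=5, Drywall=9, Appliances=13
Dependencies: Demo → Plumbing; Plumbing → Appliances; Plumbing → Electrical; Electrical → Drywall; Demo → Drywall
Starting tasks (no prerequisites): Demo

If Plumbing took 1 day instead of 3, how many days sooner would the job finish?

As given, the longest chain is Demo→Plumbing→Electrical→Drywall = 8+3+5+9 = 25, so the finish is 25 days.
Plumbing lies on that path, so at 1 day the path becomes 23 days.
The critical path is still Demo→Plumbing→Electrical→Drywall; finish is now 23 days.
Change in finish: 23 − 25 = -2 days.

2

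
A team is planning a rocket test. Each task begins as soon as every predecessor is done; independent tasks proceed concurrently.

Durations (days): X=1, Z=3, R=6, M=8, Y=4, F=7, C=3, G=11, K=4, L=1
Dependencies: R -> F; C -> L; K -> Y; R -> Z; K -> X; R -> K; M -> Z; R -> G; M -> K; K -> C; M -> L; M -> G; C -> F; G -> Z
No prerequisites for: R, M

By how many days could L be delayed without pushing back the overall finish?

6

The longest chain is M→K→C→F = 8+4+3+7 = 22; overall finish 22 days.
Longest path through L: 16 days (earliest finish 16, latest finish 22).
Slack of L = 21 − 15 = 6 days.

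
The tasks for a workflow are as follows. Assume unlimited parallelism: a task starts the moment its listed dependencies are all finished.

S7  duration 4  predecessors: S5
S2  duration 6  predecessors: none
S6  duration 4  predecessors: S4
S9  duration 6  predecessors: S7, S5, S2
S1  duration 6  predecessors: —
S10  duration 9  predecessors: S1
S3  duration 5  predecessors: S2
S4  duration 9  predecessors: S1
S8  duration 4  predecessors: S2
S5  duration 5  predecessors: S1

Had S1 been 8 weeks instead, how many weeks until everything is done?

Critical path before the change: S1→S5→S7→S9 = 6+5+4+6 = 21 giving 21 weeks.
S1 is on the critical path; changing it to 8 makes that path 23 weeks.
That remains the longest chain; total 23 weeks.

23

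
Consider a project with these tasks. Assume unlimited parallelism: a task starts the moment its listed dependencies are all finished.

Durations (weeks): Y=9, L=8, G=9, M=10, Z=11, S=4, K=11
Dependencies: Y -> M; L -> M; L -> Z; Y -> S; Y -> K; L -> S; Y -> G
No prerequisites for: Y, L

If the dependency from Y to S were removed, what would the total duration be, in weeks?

20

Original critical path: Y→K = 9+11 = 20 ⇒ 20 weeks.
Without Y→S, S's earliest start moves from 9 to 8.
New critical path: Y→K = 9+11 = 20 ⇒ 20 weeks.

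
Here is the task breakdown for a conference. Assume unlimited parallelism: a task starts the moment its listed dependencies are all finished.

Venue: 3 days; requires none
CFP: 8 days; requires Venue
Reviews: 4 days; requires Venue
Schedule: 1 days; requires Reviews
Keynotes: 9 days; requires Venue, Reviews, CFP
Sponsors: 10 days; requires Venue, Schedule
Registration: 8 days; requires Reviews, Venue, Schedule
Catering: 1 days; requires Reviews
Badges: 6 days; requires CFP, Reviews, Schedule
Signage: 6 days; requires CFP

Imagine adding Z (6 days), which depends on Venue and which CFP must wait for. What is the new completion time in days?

26

Originally the plan takes 20 days.
With Z inserted, CFP now waits for max(Venue, Z).
New critical path: Venue→Z→CFP→Keynotes = 3+6+8+9 = 26 ⇒ 26 days.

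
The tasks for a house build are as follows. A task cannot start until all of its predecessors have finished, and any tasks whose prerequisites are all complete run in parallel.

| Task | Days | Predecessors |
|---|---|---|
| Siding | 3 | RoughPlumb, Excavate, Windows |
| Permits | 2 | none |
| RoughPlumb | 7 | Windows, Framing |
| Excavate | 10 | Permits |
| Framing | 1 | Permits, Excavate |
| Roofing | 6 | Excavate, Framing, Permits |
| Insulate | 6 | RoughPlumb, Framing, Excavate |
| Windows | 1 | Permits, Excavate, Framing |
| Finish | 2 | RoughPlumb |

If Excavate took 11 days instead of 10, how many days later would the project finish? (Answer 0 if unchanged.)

The binding path is Permits→Excavate→Framing→Windows→RoughPlumb→Insulate = 2+10+1+1+7+6 = 27; finish at 27 days.
Excavate lies on that path, so at 11 days the path becomes 28 days.
No other chain overtakes it, so the finish is 28 days.
Change in finish: 28 − 27 = +1 days.

1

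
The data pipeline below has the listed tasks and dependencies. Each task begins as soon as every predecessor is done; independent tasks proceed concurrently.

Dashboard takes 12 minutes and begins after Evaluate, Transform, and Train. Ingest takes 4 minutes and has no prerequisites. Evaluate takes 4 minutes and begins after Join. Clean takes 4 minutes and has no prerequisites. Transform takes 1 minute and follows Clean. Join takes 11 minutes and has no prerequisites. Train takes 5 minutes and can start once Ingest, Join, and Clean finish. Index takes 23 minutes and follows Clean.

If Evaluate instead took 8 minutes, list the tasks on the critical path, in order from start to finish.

Critical path before the change: Join→Train→Dashboard = 11+5+12 = 28 giving 28 minutes.
The longest path through Evaluate is only 27 minutes, so Evaluate has float 1.
The binding chain switches to Join→Evaluate→Dashboard = 11+8+12 = 31; finish 31 minutes.

Join, Evaluate, Dashboard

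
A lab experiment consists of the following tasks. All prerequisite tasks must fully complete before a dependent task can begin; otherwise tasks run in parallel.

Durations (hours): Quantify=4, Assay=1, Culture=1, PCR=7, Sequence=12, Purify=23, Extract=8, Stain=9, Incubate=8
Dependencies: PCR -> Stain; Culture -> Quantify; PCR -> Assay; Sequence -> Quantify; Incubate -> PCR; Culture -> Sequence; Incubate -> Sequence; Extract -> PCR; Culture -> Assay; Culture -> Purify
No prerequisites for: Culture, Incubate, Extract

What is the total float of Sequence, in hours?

Critical path: Culture→Purify = 1+23 = 24, so the finish is 24 hours.
Longest path through Sequence: 24 hours (earliest finish 20, latest finish 20).
Slack of Sequence = 8 − 8 = 0 hours.

0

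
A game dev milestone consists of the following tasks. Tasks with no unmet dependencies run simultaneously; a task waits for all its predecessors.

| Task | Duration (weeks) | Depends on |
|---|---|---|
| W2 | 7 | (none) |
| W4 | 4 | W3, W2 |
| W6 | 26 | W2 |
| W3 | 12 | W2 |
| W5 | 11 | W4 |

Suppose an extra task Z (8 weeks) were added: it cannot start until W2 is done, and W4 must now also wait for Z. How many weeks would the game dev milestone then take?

34

Originally the game dev milestone takes 34 weeks.
With Z inserted, W4 now waits for max(W3, W2, Z).
New critical path: W2→W3→W4→W5 = 7+12+4+11 = 34 ⇒ 34 weeks.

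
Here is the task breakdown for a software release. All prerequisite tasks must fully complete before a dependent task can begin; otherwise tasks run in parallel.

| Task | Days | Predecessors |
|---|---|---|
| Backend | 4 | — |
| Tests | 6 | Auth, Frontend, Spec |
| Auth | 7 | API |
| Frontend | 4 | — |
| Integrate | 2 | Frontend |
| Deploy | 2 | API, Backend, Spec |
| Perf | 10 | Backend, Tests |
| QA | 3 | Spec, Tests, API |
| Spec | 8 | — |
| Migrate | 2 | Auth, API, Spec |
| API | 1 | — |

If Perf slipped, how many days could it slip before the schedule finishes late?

0

Spec→Tests→Perf = 8+6+10 = 24 sets the makespan at 24 days.
Perf finishes as early as 24 and must finish by 24.
Slack of Perf = 14 − 14 = 0 days.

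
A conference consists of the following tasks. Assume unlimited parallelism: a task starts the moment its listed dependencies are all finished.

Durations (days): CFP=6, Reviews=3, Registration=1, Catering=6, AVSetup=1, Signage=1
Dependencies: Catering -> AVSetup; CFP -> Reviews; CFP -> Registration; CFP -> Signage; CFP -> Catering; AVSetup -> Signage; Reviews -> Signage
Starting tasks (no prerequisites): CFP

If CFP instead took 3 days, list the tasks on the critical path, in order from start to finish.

Baseline: CFP→Catering→AVSetup→Signage = 6+6+1+1 = 14 → 14 days.
CFP lies on that path, so at 3 days the path becomes 11 days.
The critical path is still CFP→Catering→AVSetup→Signage; finish is now 11 days.

CFP, Catering, AVSetup, Signage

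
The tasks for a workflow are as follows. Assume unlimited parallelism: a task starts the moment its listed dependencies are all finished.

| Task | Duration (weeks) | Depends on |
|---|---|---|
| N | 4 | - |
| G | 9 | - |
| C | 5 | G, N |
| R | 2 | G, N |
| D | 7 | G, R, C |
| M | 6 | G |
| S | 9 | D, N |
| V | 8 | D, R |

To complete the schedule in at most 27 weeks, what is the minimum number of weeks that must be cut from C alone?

Current finish: 30 weeks; target: 27.
C is on every critical path, so each week cut from C cuts the finish by one (this holds down to a finish of 27).
Need 30 − 27 = 3 weeks off C → C becomes 2 weeks, finish becomes 27.

3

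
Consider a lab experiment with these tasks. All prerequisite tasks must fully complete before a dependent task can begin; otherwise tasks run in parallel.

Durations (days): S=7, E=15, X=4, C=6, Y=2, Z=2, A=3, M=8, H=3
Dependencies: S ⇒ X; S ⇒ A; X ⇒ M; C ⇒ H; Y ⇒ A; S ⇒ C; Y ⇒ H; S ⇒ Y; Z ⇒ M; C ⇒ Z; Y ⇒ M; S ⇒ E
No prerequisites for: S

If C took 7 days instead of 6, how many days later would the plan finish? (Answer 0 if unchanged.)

As given, the longest chain is S→C→Z→M = 7+6+2+8 = 23, so the finish is 23 days.
C is on the critical path; changing it to 7 makes that path 24 days.
The critical path is still S→C→Z→M; finish is now 24 days.
Change in finish: 24 − 23 = +1 days.

1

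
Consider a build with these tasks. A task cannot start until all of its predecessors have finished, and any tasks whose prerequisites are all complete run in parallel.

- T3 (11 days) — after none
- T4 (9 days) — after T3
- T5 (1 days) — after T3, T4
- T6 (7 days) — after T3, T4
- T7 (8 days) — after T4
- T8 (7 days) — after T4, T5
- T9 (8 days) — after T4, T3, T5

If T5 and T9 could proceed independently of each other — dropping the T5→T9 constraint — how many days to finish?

Before: longest chain T3→T4→T5→T9 = 11+9+1+8 = 29, finish 29.
Without T5→T9, T9's earliest start moves from 21 to 20.
New critical path: T3→T4→T5→T8 = 11+9+1+7 = 28 ⇒ 28 days.

28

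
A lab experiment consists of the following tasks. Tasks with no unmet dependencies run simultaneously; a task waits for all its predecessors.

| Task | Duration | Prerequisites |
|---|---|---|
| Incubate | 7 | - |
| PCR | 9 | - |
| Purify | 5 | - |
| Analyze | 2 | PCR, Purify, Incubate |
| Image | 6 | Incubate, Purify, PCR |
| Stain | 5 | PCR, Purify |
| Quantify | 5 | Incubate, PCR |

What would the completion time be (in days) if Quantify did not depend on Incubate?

15

With the dependency in place, PCR→Image = 9+6 = 15 sets the finish at 15 days.
Dropping Incubate→Quantify doesn't change Quantify's earliest start (9); another predecessor still binds.
After: PCR→Image = 9+6 = 15 → 15 days.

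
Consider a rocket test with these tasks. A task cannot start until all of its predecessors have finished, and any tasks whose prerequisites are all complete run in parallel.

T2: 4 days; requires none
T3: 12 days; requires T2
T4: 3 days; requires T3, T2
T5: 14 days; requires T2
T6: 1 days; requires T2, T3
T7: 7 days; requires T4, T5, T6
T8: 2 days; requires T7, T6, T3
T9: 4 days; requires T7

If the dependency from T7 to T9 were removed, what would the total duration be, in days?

Before: longest chain T2→T3→T4→T7→T9 = 4+12+3+7+4 = 30, finish 30.
Without T7→T9, T9's earliest start moves from 26 to 0.
New critical path: T2→T3→T4→T7→T8 = 4+12+3+7+2 = 28 ⇒ 28 days.

28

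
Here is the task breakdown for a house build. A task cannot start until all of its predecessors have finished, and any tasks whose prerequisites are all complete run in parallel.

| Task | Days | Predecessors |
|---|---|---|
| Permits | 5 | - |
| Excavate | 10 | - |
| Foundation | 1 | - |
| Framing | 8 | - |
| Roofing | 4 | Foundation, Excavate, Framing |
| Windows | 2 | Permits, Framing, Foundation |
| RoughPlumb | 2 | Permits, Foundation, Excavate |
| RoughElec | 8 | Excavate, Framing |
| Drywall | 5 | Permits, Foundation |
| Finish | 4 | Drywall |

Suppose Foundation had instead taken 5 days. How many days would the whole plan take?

18

Actual critical path: Excavate→RoughElec = 10+8 = 18 ⇒ 18 days.
Foundation is off the critical path — its longest chain is 10 days, giving 8 of slack.
The critical path is still Excavate→RoughElec; finish is now 18 days.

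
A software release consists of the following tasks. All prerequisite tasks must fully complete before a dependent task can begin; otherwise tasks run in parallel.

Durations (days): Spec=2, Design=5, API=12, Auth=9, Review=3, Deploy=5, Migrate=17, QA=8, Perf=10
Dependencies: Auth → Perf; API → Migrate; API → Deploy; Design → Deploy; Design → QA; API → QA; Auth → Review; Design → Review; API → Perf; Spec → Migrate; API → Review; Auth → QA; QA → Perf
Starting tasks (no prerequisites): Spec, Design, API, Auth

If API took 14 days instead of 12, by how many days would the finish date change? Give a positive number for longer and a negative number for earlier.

2

The binding path is API→QA→Perf = 12+8+10 = 30; finish at 30 days.
API is on the critical path; changing it to 14 makes that path 32 days.
That remains the longest chain; total 32 days.
Change in finish: 32 − 30 = +2 days.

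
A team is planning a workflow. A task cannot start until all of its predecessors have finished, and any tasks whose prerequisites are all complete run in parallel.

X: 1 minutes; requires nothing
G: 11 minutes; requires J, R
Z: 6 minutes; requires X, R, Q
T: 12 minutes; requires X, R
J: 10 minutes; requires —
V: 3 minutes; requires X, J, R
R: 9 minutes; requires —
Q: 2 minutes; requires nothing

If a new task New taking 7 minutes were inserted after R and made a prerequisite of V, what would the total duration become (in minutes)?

21

Originally the project takes 21 minutes.
With New inserted, V now waits for max(X, J, R, New).
New critical path: J→G = 10+11 = 21 ⇒ 21 minutes.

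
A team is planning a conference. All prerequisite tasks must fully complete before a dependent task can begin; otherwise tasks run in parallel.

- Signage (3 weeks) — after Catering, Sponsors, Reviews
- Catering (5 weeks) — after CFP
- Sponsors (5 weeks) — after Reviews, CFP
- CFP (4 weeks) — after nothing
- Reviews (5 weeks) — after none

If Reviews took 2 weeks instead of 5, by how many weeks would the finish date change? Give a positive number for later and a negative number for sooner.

The binding path is Reviews→Sponsors→Signage = 5+5+3 = 13; finish at 13 weeks.
Reviews is on the critical path; changing it to 2 makes that path 10 weeks.
Now CFP→Sponsors→Signage = 4+5+3 = 12 is longest, so the finish becomes 12 weeks.
Change in finish: 12 − 13 = -1 weeks.

-1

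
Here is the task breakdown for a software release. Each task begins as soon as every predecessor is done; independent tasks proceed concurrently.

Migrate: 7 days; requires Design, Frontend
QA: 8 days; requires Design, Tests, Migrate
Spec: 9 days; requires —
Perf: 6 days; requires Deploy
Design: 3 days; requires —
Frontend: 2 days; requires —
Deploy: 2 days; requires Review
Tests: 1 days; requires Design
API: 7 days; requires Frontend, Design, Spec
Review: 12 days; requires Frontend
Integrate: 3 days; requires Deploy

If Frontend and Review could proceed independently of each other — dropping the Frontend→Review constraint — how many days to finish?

20

Before: longest chain Frontend→Review→Deploy→Perf = 2+12+2+6 = 22, finish 22.
Without Frontend→Review, Review's earliest start moves from 2 to 0.
After: Review→Deploy→Perf = 12+2+6 = 20 → 20 days.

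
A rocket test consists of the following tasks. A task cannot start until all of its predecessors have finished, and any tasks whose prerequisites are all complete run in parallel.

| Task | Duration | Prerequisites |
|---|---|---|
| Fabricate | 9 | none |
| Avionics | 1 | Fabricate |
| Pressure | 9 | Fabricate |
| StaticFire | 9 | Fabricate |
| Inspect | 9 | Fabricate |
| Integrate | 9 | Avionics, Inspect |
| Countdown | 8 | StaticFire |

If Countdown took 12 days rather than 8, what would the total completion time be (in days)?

30

Critical path before the change: Fabricate→Inspect→Integrate = 9+9+9 = 27 giving 27 days.
Countdown has 1 day of float (longest path through it is 26).
New critical path: Fabricate→StaticFire→Countdown = 9+9+12 = 30 ⇒ 30 days.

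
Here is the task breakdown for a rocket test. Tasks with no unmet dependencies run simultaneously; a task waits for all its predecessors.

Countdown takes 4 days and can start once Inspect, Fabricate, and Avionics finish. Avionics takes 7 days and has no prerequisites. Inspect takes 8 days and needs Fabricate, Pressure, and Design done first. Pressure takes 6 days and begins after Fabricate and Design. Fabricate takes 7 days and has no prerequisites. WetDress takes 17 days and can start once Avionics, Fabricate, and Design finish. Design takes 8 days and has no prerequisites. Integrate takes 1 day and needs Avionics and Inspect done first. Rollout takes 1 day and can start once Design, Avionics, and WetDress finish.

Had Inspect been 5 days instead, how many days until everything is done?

26

Actual critical path: Design→Pressure→Inspect→Countdown = 8+6+8+4 = 26 ⇒ 26 days.
Inspect lies on that path, so at 5 days the path becomes 23 days.
Now Design→WetDress→Rollout = 8+17+1 = 26 is longest, so the finish becomes 26 days.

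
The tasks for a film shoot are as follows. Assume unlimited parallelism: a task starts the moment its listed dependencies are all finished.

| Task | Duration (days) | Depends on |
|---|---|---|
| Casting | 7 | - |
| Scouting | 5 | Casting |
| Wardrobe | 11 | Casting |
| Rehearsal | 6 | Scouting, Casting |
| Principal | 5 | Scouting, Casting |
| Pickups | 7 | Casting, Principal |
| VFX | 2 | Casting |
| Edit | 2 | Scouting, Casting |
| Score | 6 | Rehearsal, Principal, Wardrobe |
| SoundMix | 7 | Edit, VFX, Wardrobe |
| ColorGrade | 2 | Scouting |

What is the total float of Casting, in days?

0

The longest chain is Casting→Wardrobe→SoundMix = 7+11+7 = 25; overall finish 25 days.
Casting finishes as early as 7 and must finish by 7.
Slack of Casting = 0 − 0 = 0 days.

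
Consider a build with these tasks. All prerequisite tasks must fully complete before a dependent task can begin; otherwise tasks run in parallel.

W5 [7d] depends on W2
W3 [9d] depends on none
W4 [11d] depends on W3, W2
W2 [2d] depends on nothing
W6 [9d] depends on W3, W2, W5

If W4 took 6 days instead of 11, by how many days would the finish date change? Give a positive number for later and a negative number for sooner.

As given, the longest chain is W3→W4 = 9+11 = 20, so the finish is 20 days.
Since W4 is critical, the -5 change carries straight to that chain (now 15 days).
Now W2→W5→W6 = 2+7+9 = 18 is longest, so the finish becomes 18 days.
Change in finish: 18 − 20 = -2 days.

-2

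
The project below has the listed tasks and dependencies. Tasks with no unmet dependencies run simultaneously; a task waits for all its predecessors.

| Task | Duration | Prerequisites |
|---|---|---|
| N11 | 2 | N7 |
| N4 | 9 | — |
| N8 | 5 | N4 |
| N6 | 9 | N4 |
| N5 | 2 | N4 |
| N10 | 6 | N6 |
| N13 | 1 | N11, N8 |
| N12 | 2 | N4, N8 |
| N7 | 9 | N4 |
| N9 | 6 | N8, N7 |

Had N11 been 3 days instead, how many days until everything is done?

Actual critical path: N4→N6→N10 = 9+9+6 = 24 ⇒ 24 days.
N11 is off the critical path — its longest chain is 21 days, giving 3 of slack.
That remains the longest chain; total 24 days.

24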